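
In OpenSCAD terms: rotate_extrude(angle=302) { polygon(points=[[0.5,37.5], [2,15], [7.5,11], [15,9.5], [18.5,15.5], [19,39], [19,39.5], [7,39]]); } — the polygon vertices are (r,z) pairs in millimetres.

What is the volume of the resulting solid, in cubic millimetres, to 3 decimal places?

Profile (r,z), 8 vertices: (0.5,37.5) (2,15) (7.5,11) (15,9.5) (18.5,15.5) (19,39) (19,39.5) (7,39)
edge 0: (0.5,37.5)→(2,15)  cross = 0.5·15 − 2·37.5 = -67.5000; (r_i+r_j)·cross = 2.5·-67.5000 = -168.7500
edge 1: (2,15)→(7.5,11)  cross = 2·11 − 7.5·15 = -90.5000; (r_i+r_j)·cross = 9.5·-90.5000 = -859.7500
edge 2: (7.5,11)→(15,9.5)  cross = 7.5·9.5 − 15·11 = -93.7500; (r_i+r_j)·cross = 22.5·-93.7500 = -2109.3750
edge 3: (15,9.5)→(18.5,15.5)  cross = 15·15.5 − 18.5·9.5 = 56.7500; (r_i+r_j)·cross = 33.5·56.7500 = 1901.1250
edge 4: (18.5,15.5)→(19,39)  cross = 18.5·39 − 19·15.5 = 427.0000; (r_i+r_j)·cross = 37.5·427.0000 = 16012.5000
edge 5: (19,39)→(19,39.5)  cross = 19·39.5 − 19·39 = 9.5000; (r_i+r_j)·cross = 38·9.5000 = 361.0000
edge 6: (19,39.5)→(7,39)  cross = 19·39 − 7·39.5 = 464.5000; (r_i+r_j)·cross = 26·464.5000 = 12077.0000
edge 7: (7,39)→(0.5,37.5)  cross = 7·37.5 − 0.5·39 = 243.0000; (r_i+r_j)·cross = 7.5·243.0000 = 1822.5000
Σcross = 949.0000 → A = |Σcross|/2 = 474.5000 mm²
Σ(r_i+r_j)·cross = 29036.2500 → first moment M = |Σ|/6 = 4839.3750
R_c = M/A = 4839.3750/474.5000 = 10.1989 mm
θ = 302° = 5.270894 rad
V = θ·R_c·A = 5.270894·10.1989·474.5000 = 25507.834 mm³

Volume = 25507.834 mm³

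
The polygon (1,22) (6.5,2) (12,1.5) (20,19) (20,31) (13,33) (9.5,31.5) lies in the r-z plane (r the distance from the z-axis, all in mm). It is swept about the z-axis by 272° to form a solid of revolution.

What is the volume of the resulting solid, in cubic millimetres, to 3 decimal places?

Profile (r,z), 7 vertices: (1,22) (6.5,2) (12,1.5) (20,19) (20,31) (13,33) (9.5,31.5)
edge 0: (1,22)→(6.5,2)  cross = 1·2 − 6.5·22 = -141.0000; (r_i+r_j)·cross = 7.5·-141.0000 = -1057.5000
edge 1: (6.5,2)→(12,1.5)  cross = 6.5·1.5 − 12·2 = -14.2500; (r_i+r_j)·cross = 18.5·-14.2500 = -263.6250
edge 2: (12,1.5)→(20,19)  cross = 12·19 − 20·1.5 = 198.0000; (r_i+r_j)·cross = 32·198.0000 = 6336.0000
edge 3: (20,19)→(20,31)  cross = 20·31 − 20·19 = 240.0000; (r_i+r_j)·cross = 40·240.0000 = 9600.0000
edge 4: (20,31)→(13,33)  cross = 20·33 − 13·31 = 257.0000; (r_i+r_j)·cross = 33·257.0000 = 8481.0000
edge 5: (13,33)→(9.5,31.5)  cross = 13·31.5 − 9.5·33 = 96.0000; (r_i+r_j)·cross = 22.5·96.0000 = 2160.0000
edge 6: (9.5,31.5)→(1,22)  cross = 9.5·22 − 1·31.5 = 177.5000; (r_i+r_j)·cross = 10.5·177.5000 = 1863.7500
Σcross = 813.2500 → A = |Σcross|/2 = 406.6250 mm²
Σ(r_i+r_j)·cross = 27119.6250 → first moment M = |Σ|/6 = 4519.9375
R_c = M/A = 4519.9375/406.6250 = 11.1157 mm
θ = 272° = 4.747296 rad
V = θ·R_c·A = 4.747296·11.1157·406.6250 = 21457.479 mm³

Volume = 21457.479 mm³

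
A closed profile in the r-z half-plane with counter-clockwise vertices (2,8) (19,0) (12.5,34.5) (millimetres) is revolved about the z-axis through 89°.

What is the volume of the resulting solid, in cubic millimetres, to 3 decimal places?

Profile (r,z), 3 vertices: (2,8) (19,0) (12.5,34.5)
edge 0: (2,8)→(19,0)  cross = 2·0 − 19·8 = -152.0000; (r_i+r_j)·cross = 21·-152.0000 = -3192.0000
edge 1: (19,0)→(12.5,34.5)  cross = 19·34.5 − 12.5·0 = 655.5000; (r_i+r_j)·cross = 31.5·655.5000 = 20648.2500
edge 2: (12.5,34.5)→(2,8)  cross = 12.5·8 − 2·34.5 = 31.0000; (r_i+r_j)·cross = 14.5·31.0000 = 449.5000
Σcross = 534.5000 → A = |Σcross|/2 = 267.2500 mm²
Σ(r_i+r_j)·cross = 17905.7500 → first moment M = |Σ|/6 = 2984.2917
R_c = M/A = 2984.2917/267.2500 = 11.1667 mm
θ = 89° = 1.553343 rad
V = θ·R_c·A = 1.553343·11.1667·267.2500 = 4635.629 mm³

Volume = 4635.629 mm³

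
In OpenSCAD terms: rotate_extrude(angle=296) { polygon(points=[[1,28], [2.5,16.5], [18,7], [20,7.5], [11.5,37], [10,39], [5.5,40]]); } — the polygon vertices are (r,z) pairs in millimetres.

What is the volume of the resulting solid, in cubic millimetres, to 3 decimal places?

Profile (r,z), 7 vertices: (1,28) (2.5,16.5) (18,7) (20,7.5) (11.5,37) (10,39) (5.5,40)
edge 0: (1,28)→(2.5,16.5)  cross = 1·16.5 − 2.5·28 = -53.5000; (r_i+r_j)·cross = 3.5·-53.5000 = -187.2500
edge 1: (2.5,16.5)→(18,7)  cross = 2.5·7 − 18·16.5 = -279.5000; (r_i+r_j)·cross = 20.5·-279.5000 = -5729.7500
edge 2: (18,7)→(20,7.5)  cross = 18·7.5 − 20·7 = -5.0000; (r_i+r_j)·cross = 38·-5.0000 = -190.0000
edge 3: (20,7.5)→(11.5,37)  cross = 20·37 − 11.5·7.5 = 653.7500; (r_i+r_j)·cross = 31.5·653.7500 = 20593.1250
edge 4: (11.5,37)→(10,39)  cross = 11.5·39 − 10·37 = 78.5000; (r_i+r_j)·cross = 21.5·78.5000 = 1687.7500
edge 5: (10,39)→(5.5,40)  cross = 10·40 − 5.5·39 = 185.5000; (r_i+r_j)·cross = 15.5·185.5000 = 2875.2500
edge 6: (5.5,40)→(1,28)  cross = 5.5·28 − 1·40 = 114.0000; (r_i+r_j)·cross = 6.5·114.0000 = 741.0000
Σcross = 693.7500 → A = |Σcross|/2 = 346.8750 mm²
Σ(r_i+r_j)·cross = 19790.1250 → first moment M = |Σ|/6 = 3298.3542
R_c = M/A = 3298.3542/346.8750 = 9.5088 mm
θ = 296° = 5.166175 rad
V = θ·R_c·A = 5.166175·9.5088·346.8750 = 17039.873 mm³

Volume = 17039.873 mm³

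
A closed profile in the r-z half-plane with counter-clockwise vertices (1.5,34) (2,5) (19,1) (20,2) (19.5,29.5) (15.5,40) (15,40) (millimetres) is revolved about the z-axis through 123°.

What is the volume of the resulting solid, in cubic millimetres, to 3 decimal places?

Volume = 14180.390 mm³

Profile (r,z), 7 vertices: (1.5,34) (2,5) (19,1) (20,2) (19.5,29.5) (15.5,40) (15,40)
edge 0: (1.5,34)→(2,5)  cross = 1.5·5 − 2·34 = -60.5000; (r_i+r_j)·cross = 3.5·-60.5000 = -211.7500
edge 1: (2,5)→(19,1)  cross = 2·1 − 19·5 = -93.0000; (r_i+r_j)·cross = 21·-93.0000 = -1953.0000
edge 2: (19,1)→(20,2)  cross = 19·2 − 20·1 = 18.0000; (r_i+r_j)·cross = 39·18.0000 = 702.0000
edge 3: (20,2)→(19.5,29.5)  cross = 20·29.5 − 19.5·2 = 551.0000; (r_i+r_j)·cross = 39.5·551.0000 = 21764.5000
edge 4: (19.5,29.5)→(15.5,40)  cross = 19.5·40 − 15.5·29.5 = 322.7500; (r_i+r_j)·cross = 35·322.7500 = 11296.2500
edge 5: (15.5,40)→(15,40)  cross = 15.5·40 − 15·40 = 20.0000; (r_i+r_j)·cross = 30.5·20.0000 = 610.0000
edge 6: (15,40)→(1.5,34)  cross = 15·34 − 1.5·40 = 450.0000; (r_i+r_j)·cross = 16.5·450.0000 = 7425.0000
Σcross = 1208.2500 → A = |Σcross|/2 = 604.1250 mm²
Σ(r_i+r_j)·cross = 39633.0000 → first moment M = |Σ|/6 = 6605.5000
R_c = M/A = 6605.5000/604.1250 = 10.9340 mm
θ = 123° = 2.146755 rad
V = θ·R_c·A = 2.146755·10.9340·604.1250 = 14180.390 mm³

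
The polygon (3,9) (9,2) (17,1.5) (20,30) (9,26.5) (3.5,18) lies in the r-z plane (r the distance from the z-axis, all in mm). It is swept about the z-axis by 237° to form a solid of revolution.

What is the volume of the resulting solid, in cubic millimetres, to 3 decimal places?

Volume = 16949.971 mm³

Profile (r,z), 6 vertices: (3,9) (9,2) (17,1.5) (20,30) (9,26.5) (3.5,18)
edge 0: (3,9)→(9,2)  cross = 3·2 − 9·9 = -75.0000; (r_i+r_j)·cross = 12·-75.0000 = -900.0000
edge 1: (9,2)→(17,1.5)  cross = 9·1.5 − 17·2 = -20.5000; (r_i+r_j)·cross = 26·-20.5000 = -533.0000
edge 2: (17,1.5)→(20,30)  cross = 17·30 − 20·1.5 = 480.0000; (r_i+r_j)·cross = 37·480.0000 = 17760.0000
edge 3: (20,30)→(9,26.5)  cross = 20·26.5 − 9·30 = 260.0000; (r_i+r_j)·cross = 29·260.0000 = 7540.0000
edge 4: (9,26.5)→(3.5,18)  cross = 9·18 − 3.5·26.5 = 69.2500; (r_i+r_j)·cross = 12.5·69.2500 = 865.6250
edge 5: (3.5,18)→(3,9)  cross = 3.5·9 − 3·18 = -22.5000; (r_i+r_j)·cross = 6.5·-22.5000 = -146.2500
Σcross = 691.2500 → A = |Σcross|/2 = 345.6250 mm²
Σ(r_i+r_j)·cross = 24586.3750 → first moment M = |Σ|/6 = 4097.7292
R_c = M/A = 4097.7292/345.6250 = 11.8560 mm
θ = 237° = 4.136430 rad
V = θ·R_c·A = 4.136430·11.8560·345.6250 = 16949.971 mm³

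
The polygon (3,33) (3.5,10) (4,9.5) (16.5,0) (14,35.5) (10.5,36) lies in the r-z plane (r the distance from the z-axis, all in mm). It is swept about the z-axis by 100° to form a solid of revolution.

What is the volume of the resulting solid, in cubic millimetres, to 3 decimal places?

Volume = 5957.681 mm³

Profile (r,z), 6 vertices: (3,33) (3.5,10) (4,9.5) (16.5,0) (14,35.5) (10.5,36)
edge 0: (3,33)→(3.5,10)  cross = 3·10 − 3.5·33 = -85.5000; (r_i+r_j)·cross = 6.5·-85.5000 = -555.7500
edge 1: (3.5,10)→(4,9.5)  cross = 3.5·9.5 − 4·10 = -6.7500; (r_i+r_j)·cross = 7.5·-6.7500 = -50.6250
edge 2: (4,9.5)→(16.5,0)  cross = 4·0 − 16.5·9.5 = -156.7500; (r_i+r_j)·cross = 20.5·-156.7500 = -3213.3750
edge 3: (16.5,0)→(14,35.5)  cross = 16.5·35.5 − 14·0 = 585.7500; (r_i+r_j)·cross = 30.5·585.7500 = 17865.3750
edge 4: (14,35.5)→(10.5,36)  cross = 14·36 − 10.5·35.5 = 131.2500; (r_i+r_j)·cross = 24.5·131.2500 = 3215.6250
edge 5: (10.5,36)→(3,33)  cross = 10.5·33 − 3·36 = 238.5000; (r_i+r_j)·cross = 13.5·238.5000 = 3219.7500
Σcross = 706.5000 → A = |Σcross|/2 = 353.2500 mm²
Σ(r_i+r_j)·cross = 20481.0000 → first moment M = |Σ|/6 = 3413.5000
R_c = M/A = 3413.5000/353.2500 = 9.6631 mm
θ = 100° = 1.745329 rad
V = θ·R_c·A = 1.745329·9.6631·353.2500 = 5957.681 mm³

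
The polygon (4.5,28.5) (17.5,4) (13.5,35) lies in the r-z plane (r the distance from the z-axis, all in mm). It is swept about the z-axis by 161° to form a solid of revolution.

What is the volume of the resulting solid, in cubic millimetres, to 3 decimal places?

Volume = 5070.843 mm³

Profile (r,z), 3 vertices: (4.5,28.5) (17.5,4) (13.5,35)
edge 0: (4.5,28.5)→(17.5,4)  cross = 4.5·4 − 17.5·28.5 = -480.7500; (r_i+r_j)·cross = 22·-480.7500 = -10576.5000
edge 1: (17.5,4)→(13.5,35)  cross = 17.5·35 − 13.5·4 = 558.5000; (r_i+r_j)·cross = 31·558.5000 = 17313.5000
edge 2: (13.5,35)→(4.5,28.5)  cross = 13.5·28.5 − 4.5·35 = 227.2500; (r_i+r_j)·cross = 18·227.2500 = 4090.5000
Σcross = 305.0000 → A = |Σcross|/2 = 152.5000 mm²
Σ(r_i+r_j)·cross = 10827.5000 → first moment M = |Σ|/6 = 1804.5833
R_c = M/A = 1804.5833/152.5000 = 11.8333 mm
θ = 161° = 2.809980 rad
V = θ·R_c·A = 2.809980·11.8333·152.5000 = 5070.843 mm³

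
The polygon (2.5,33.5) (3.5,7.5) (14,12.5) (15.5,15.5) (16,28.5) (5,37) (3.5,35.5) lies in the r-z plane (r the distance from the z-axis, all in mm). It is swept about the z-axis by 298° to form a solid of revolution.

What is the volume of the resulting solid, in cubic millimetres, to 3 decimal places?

Profile (r,z), 7 vertices: (2.5,33.5) (3.5,7.5) (14,12.5) (15.5,15.5) (16,28.5) (5,37) (3.5,35.5)
edge 0: (2.5,33.5)→(3.5,7.5)  cross = 2.5·7.5 − 3.5·33.5 = -98.5000; (r_i+r_j)·cross = 6·-98.5000 = -591.0000
edge 1: (3.5,7.5)→(14,12.5)  cross = 3.5·12.5 − 14·7.5 = -61.2500; (r_i+r_j)·cross = 17.5·-61.2500 = -1071.8750
edge 2: (14,12.5)→(15.5,15.5)  cross = 14·15.5 − 15.5·12.5 = 23.2500; (r_i+r_j)·cross = 29.5·23.2500 = 685.8750
edge 3: (15.5,15.5)→(16,28.5)  cross = 15.5·28.5 − 16·15.5 = 193.7500; (r_i+r_j)·cross = 31.5·193.7500 = 6103.1250
edge 4: (16,28.5)→(5,37)  cross = 16·37 − 5·28.5 = 449.5000; (r_i+r_j)·cross = 21·449.5000 = 9439.5000
edge 5: (5,37)→(3.5,35.5)  cross = 5·35.5 − 3.5·37 = 48.0000; (r_i+r_j)·cross = 8.5·48.0000 = 408.0000
edge 6: (3.5,35.5)→(2.5,33.5)  cross = 3.5·33.5 − 2.5·35.5 = 28.5000; (r_i+r_j)·cross = 6·28.5000 = 171.0000
Σcross = 583.2500 → A = |Σcross|/2 = 291.6250 mm²
Σ(r_i+r_j)·cross = 15144.6250 → first moment M = |Σ|/6 = 2524.1042
R_c = M/A = 2524.1042/291.6250 = 8.6553 mm
θ = 298° = 5.201081 rad
V = θ·R_c·A = 5.201081·8.6553·291.6250 = 13128.071 mm³

Volume = 13128.071 mm³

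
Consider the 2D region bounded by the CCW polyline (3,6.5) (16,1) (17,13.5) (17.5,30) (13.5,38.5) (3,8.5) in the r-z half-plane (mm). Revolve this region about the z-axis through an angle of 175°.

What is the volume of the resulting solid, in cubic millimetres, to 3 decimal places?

Volume = 11390.219 mm³

Profile (r,z), 6 vertices: (3,6.5) (16,1) (17,13.5) (17.5,30) (13.5,38.5) (3,8.5)
edge 0: (3,6.5)→(16,1)  cross = 3·1 − 16·6.5 = -101.0000; (r_i+r_j)·cross = 19·-101.0000 = -1919.0000
edge 1: (16,1)→(17,13.5)  cross = 16·13.5 − 17·1 = 199.0000; (r_i+r_j)·cross = 33·199.0000 = 6567.0000
edge 2: (17,13.5)→(17.5,30)  cross = 17·30 − 17.5·13.5 = 273.7500; (r_i+r_j)·cross = 34.5·273.7500 = 9444.3750
edge 3: (17.5,30)→(13.5,38.5)  cross = 17.5·38.5 − 13.5·30 = 268.7500; (r_i+r_j)·cross = 31·268.7500 = 8331.2500
edge 4: (13.5,38.5)→(3,8.5)  cross = 13.5·8.5 − 3·38.5 = -0.7500; (r_i+r_j)·cross = 16.5·-0.7500 = -12.3750
edge 5: (3,8.5)→(3,6.5)  cross = 3·6.5 − 3·8.5 = -6.0000; (r_i+r_j)·cross = 6·-6.0000 = -36.0000
Σcross = 633.7500 → A = |Σcross|/2 = 316.8750 mm²
Σ(r_i+r_j)·cross = 22375.2500 → first moment M = |Σ|/6 = 3729.2083
R_c = M/A = 3729.2083/316.8750 = 11.7687 mm
θ = 175° = 3.054326 rad
V = θ·R_c·A = 3.054326·11.7687·316.8750 = 11390.219 mm³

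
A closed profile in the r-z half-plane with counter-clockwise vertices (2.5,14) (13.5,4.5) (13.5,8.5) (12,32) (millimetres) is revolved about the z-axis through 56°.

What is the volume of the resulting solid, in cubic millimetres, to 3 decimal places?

Volume = 1352.863 mm³

Profile (r,z), 4 vertices: (2.5,14) (13.5,4.5) (13.5,8.5) (12,32)
edge 0: (2.5,14)→(13.5,4.5)  cross = 2.5·4.5 − 13.5·14 = -177.7500; (r_i+r_j)·cross = 16·-177.7500 = -2844.0000
edge 1: (13.5,4.5)→(13.5,8.5)  cross = 13.5·8.5 − 13.5·4.5 = 54.0000; (r_i+r_j)·cross = 27·54.0000 = 1458.0000
edge 2: (13.5,8.5)→(12,32)  cross = 13.5·32 − 12·8.5 = 330.0000; (r_i+r_j)·cross = 25.5·330.0000 = 8415.0000
edge 3: (12,32)→(2.5,14)  cross = 12·14 − 2.5·32 = 88.0000; (r_i+r_j)·cross = 14.5·88.0000 = 1276.0000
Σcross = 294.2500 → A = |Σcross|/2 = 147.1250 mm²
Σ(r_i+r_j)·cross = 8305.0000 → first moment M = |Σ|/6 = 1384.1667
R_c = M/A = 1384.1667/147.1250 = 9.4081 mm
θ = 56° = 0.977384 rad
V = θ·R_c·A = 0.977384·9.4081·147.1250 = 1352.863 mm³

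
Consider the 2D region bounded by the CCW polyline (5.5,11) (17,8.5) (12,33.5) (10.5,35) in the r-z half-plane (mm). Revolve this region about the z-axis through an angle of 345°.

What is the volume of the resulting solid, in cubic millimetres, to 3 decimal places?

Volume = 10743.658 mm³

Profile (r,z), 4 vertices: (5.5,11) (17,8.5) (12,33.5) (10.5,35)
edge 0: (5.5,11)→(17,8.5)  cross = 5.5·8.5 − 17·11 = -140.2500; (r_i+r_j)·cross = 22.5·-140.2500 = -3155.6250
edge 1: (17,8.5)→(12,33.5)  cross = 17·33.5 − 12·8.5 = 467.5000; (r_i+r_j)·cross = 29·467.5000 = 13557.5000
edge 2: (12,33.5)→(10.5,35)  cross = 12·35 − 10.5·33.5 = 68.2500; (r_i+r_j)·cross = 22.5·68.2500 = 1535.6250
edge 3: (10.5,35)→(5.5,11)  cross = 10.5·11 − 5.5·35 = -77.0000; (r_i+r_j)·cross = 16·-77.0000 = -1232.0000
Σcross = 318.5000 → A = |Σcross|/2 = 159.2500 mm²
Σ(r_i+r_j)·cross = 10705.5000 → first moment M = |Σ|/6 = 1784.2500
R_c = M/A = 1784.2500/159.2500 = 11.2041 mm
θ = 345° = 6.021386 rad
V = θ·R_c·A = 6.021386·11.2041·159.2500 = 10743.658 mm³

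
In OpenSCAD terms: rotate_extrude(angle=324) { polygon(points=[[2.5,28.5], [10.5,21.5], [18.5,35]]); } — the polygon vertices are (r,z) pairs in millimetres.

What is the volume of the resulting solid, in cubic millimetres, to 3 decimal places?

Profile (r,z), 3 vertices: (2.5,28.5) (10.5,21.5) (18.5,35)
edge 0: (2.5,28.5)→(10.5,21.5)  cross = 2.5·21.5 − 10.5·28.5 = -245.5000; (r_i+r_j)·cross = 13·-245.5000 = -3191.5000
edge 1: (10.5,21.5)→(18.5,35)  cross = 10.5·35 − 18.5·21.5 = -30.2500; (r_i+r_j)·cross = 29·-30.2500 = -877.2500
edge 2: (18.5,35)→(2.5,28.5)  cross = 18.5·28.5 − 2.5·35 = 439.7500; (r_i+r_j)·cross = 21·439.7500 = 9234.7500
Σcross = 164.0000 → A = |Σcross|/2 = 82.0000 mm²
Σ(r_i+r_j)·cross = 5166.0000 → first moment M = |Σ|/6 = 861.0000
R_c = M/A = 861.0000/82.0000 = 10.5000 mm
θ = 324° = 5.654867 rad
V = θ·R_c·A = 5.654867·10.5000·82.0000 = 4868.840 mm³

Volume = 4868.840 mm³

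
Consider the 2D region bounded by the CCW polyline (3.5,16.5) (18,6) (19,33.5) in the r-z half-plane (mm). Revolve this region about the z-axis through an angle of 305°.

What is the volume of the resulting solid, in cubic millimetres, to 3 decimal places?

Profile (r,z), 3 vertices: (3.5,16.5) (18,6) (19,33.5)
edge 0: (3.5,16.5)→(18,6)  cross = 3.5·6 − 18·16.5 = -276.0000; (r_i+r_j)·cross = 21.5·-276.0000 = -5934.0000
edge 1: (18,6)→(19,33.5)  cross = 18·33.5 − 19·6 = 489.0000; (r_i+r_j)·cross = 37·489.0000 = 18093.0000
edge 2: (19,33.5)→(3.5,16.5)  cross = 19·16.5 − 3.5·33.5 = 196.2500; (r_i+r_j)·cross = 22.5·196.2500 = 4415.6250
Σcross = 409.2500 → A = |Σcross|/2 = 204.6250 mm²
Σ(r_i+r_j)·cross = 16574.6250 → first moment M = |Σ|/6 = 2762.4375
R_c = M/A = 2762.4375/204.6250 = 13.5000 mm
θ = 305° = 5.323254 rad
V = θ·R_c·A = 5.323254·13.5000·204.6250 = 14705.157 mm³

Volume = 14705.157 mm³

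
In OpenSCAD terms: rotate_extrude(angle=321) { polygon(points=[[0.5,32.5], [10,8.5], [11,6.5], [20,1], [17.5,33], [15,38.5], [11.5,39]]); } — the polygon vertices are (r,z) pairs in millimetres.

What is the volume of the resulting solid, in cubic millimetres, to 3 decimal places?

Volume = 28263.130 mm³

Profile (r,z), 7 vertices: (0.5,32.5) (10,8.5) (11,6.5) (20,1) (17.5,33) (15,38.5) (11.5,39)
edge 0: (0.5,32.5)→(10,8.5)  cross = 0.5·8.5 − 10·32.5 = -320.7500; (r_i+r_j)·cross = 10.5·-320.7500 = -3367.8750
edge 1: (10,8.5)→(11,6.5)  cross = 10·6.5 − 11·8.5 = -28.5000; (r_i+r_j)·cross = 21·-28.5000 = -598.5000
edge 2: (11,6.5)→(20,1)  cross = 11·1 − 20·6.5 = -119.0000; (r_i+r_j)·cross = 31·-119.0000 = -3689.0000
edge 3: (20,1)→(17.5,33)  cross = 20·33 − 17.5·1 = 642.5000; (r_i+r_j)·cross = 37.5·642.5000 = 24093.7500
edge 4: (17.5,33)→(15,38.5)  cross = 17.5·38.5 − 15·33 = 178.7500; (r_i+r_j)·cross = 32.5·178.7500 = 5809.3750
edge 5: (15,38.5)→(11.5,39)  cross = 15·39 − 11.5·38.5 = 142.2500; (r_i+r_j)·cross = 26.5·142.2500 = 3769.6250
edge 6: (11.5,39)→(0.5,32.5)  cross = 11.5·32.5 − 0.5·39 = 354.2500; (r_i+r_j)·cross = 12·354.2500 = 4251.0000
Σcross = 849.5000 → A = |Σcross|/2 = 424.7500 mm²
Σ(r_i+r_j)·cross = 30268.3750 → first moment M = |Σ|/6 = 5044.7292
R_c = M/A = 5044.7292/424.7500 = 11.8769 mm
θ = 321° = 5.602507 rad
V = θ·R_c·A = 5.602507·11.8769·424.7500 = 28263.130 mm³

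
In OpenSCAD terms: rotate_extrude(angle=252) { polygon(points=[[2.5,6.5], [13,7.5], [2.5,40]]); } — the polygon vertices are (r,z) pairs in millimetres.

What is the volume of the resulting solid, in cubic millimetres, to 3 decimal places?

Volume = 4641.232 mm³

Profile (r,z), 3 vertices: (2.5,6.5) (13,7.5) (2.5,40)
edge 0: (2.5,6.5)→(13,7.5)  cross = 2.5·7.5 − 13·6.5 = -65.7500; (r_i+r_j)·cross = 15.5·-65.7500 = -1019.1250
edge 1: (13,7.5)→(2.5,40)  cross = 13·40 − 2.5·7.5 = 501.2500; (r_i+r_j)·cross = 15.5·501.2500 = 7769.3750
edge 2: (2.5,40)→(2.5,6.5)  cross = 2.5·6.5 − 2.5·40 = -83.7500; (r_i+r_j)·cross = 5·-83.7500 = -418.7500
Σcross = 351.7500 → A = |Σcross|/2 = 175.8750 mm²
Σ(r_i+r_j)·cross = 6331.5000 → first moment M = |Σ|/6 = 1055.2500
R_c = M/A = 1055.2500/175.8750 = 6.0000 mm
θ = 252° = 4.398230 rad
V = θ·R_c·A = 4.398230·6.0000·175.8750 = 4641.232 mm³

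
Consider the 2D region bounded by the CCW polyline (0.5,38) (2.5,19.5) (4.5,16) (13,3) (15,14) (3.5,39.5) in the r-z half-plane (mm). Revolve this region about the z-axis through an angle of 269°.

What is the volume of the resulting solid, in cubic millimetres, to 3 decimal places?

Profile (r,z), 6 vertices: (0.5,38) (2.5,19.5) (4.5,16) (13,3) (15,14) (3.5,39.5)
edge 0: (0.5,38)→(2.5,19.5)  cross = 0.5·19.5 − 2.5·38 = -85.2500; (r_i+r_j)·cross = 3·-85.2500 = -255.7500
edge 1: (2.5,19.5)→(4.5,16)  cross = 2.5·16 − 4.5·19.5 = -47.7500; (r_i+r_j)·cross = 7·-47.7500 = -334.2500
edge 2: (4.5,16)→(13,3)  cross = 4.5·3 − 13·16 = -194.5000; (r_i+r_j)·cross = 17.5·-194.5000 = -3403.7500
edge 3: (13,3)→(15,14)  cross = 13·14 − 15·3 = 137.0000; (r_i+r_j)·cross = 28·137.0000 = 3836.0000
edge 4: (15,14)→(3.5,39.5)  cross = 15·39.5 − 3.5·14 = 543.5000; (r_i+r_j)·cross = 18.5·543.5000 = 10054.7500
edge 5: (3.5,39.5)→(0.5,38)  cross = 3.5·38 − 0.5·39.5 = 113.2500; (r_i+r_j)·cross = 4·113.2500 = 453.0000
Σcross = 466.2500 → A = |Σcross|/2 = 233.1250 mm²
Σ(r_i+r_j)·cross = 10350.0000 → first moment M = |Σ|/6 = 1725.0000
R_c = M/A = 1725.0000/233.1250 = 7.3995 mm
θ = 269° = 4.694936 rad
V = θ·R_c·A = 4.694936·7.3995·233.1250 = 8098.764 mm³

Volume = 8098.764 mm³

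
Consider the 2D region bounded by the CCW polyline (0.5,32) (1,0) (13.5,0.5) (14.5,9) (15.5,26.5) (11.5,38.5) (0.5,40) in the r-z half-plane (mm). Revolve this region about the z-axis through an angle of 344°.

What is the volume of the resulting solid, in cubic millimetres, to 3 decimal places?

Volume = 23685.264 mm³

Profile (r,z), 7 vertices: (0.5,32) (1,0) (13.5,0.5) (14.5,9) (15.5,26.5) (11.5,38.5) (0.5,40)
edge 0: (0.5,32)→(1,0)  cross = 0.5·0 − 1·32 = -32.0000; (r_i+r_j)·cross = 1.5·-32.0000 = -48.0000
edge 1: (1,0)→(13.5,0.5)  cross = 1·0.5 − 13.5·0 = 0.5000; (r_i+r_j)·cross = 14.5·0.5000 = 7.2500
edge 2: (13.5,0.5)→(14.5,9)  cross = 13.5·9 − 14.5·0.5 = 114.2500; (r_i+r_j)·cross = 28·114.2500 = 3199.0000
edge 3: (14.5,9)→(15.5,26.5)  cross = 14.5·26.5 − 15.5·9 = 244.7500; (r_i+r_j)·cross = 30·244.7500 = 7342.5000
edge 4: (15.5,26.5)→(11.5,38.5)  cross = 15.5·38.5 − 11.5·26.5 = 292.0000; (r_i+r_j)·cross = 27·292.0000 = 7884.0000
edge 5: (11.5,38.5)→(0.5,40)  cross = 11.5·40 − 0.5·38.5 = 440.7500; (r_i+r_j)·cross = 12·440.7500 = 5289.0000
edge 6: (0.5,40)→(0.5,32)  cross = 0.5·32 − 0.5·40 = -4.0000; (r_i+r_j)·cross = 1·-4.0000 = -4.0000
Σcross = 1056.2500 → A = |Σcross|/2 = 528.1250 mm²
Σ(r_i+r_j)·cross = 23669.7500 → first moment M = |Σ|/6 = 3944.9583
R_c = M/A = 3944.9583/528.1250 = 7.4697 mm
θ = 344° = 6.003933 rad
V = θ·R_c·A = 6.003933·7.4697·528.1250 = 23685.264 mm³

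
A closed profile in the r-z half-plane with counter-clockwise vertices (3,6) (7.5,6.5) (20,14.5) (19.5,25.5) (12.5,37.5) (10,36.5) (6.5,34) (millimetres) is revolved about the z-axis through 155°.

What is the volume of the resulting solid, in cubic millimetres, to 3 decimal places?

Volume = 10933.422 mm³

Profile (r,z), 7 vertices: (3,6) (7.5,6.5) (20,14.5) (19.5,25.5) (12.5,37.5) (10,36.5) (6.5,34)
edge 0: (3,6)→(7.5,6.5)  cross = 3·6.5 − 7.5·6 = -25.5000; (r_i+r_j)·cross = 10.5·-25.5000 = -267.7500
edge 1: (7.5,6.5)→(20,14.5)  cross = 7.5·14.5 − 20·6.5 = -21.2500; (r_i+r_j)·cross = 27.5·-21.2500 = -584.3750
edge 2: (20,14.5)→(19.5,25.5)  cross = 20·25.5 − 19.5·14.5 = 227.2500; (r_i+r_j)·cross = 39.5·227.2500 = 8976.3750
edge 3: (19.5,25.5)→(12.5,37.5)  cross = 19.5·37.5 − 12.5·25.5 = 412.5000; (r_i+r_j)·cross = 32·412.5000 = 13200.0000
edge 4: (12.5,37.5)→(10,36.5)  cross = 12.5·36.5 − 10·37.5 = 81.2500; (r_i+r_j)·cross = 22.5·81.2500 = 1828.1250
edge 5: (10,36.5)→(6.5,34)  cross = 10·34 − 6.5·36.5 = 102.7500; (r_i+r_j)·cross = 16.5·102.7500 = 1695.3750
edge 6: (6.5,34)→(3,6)  cross = 6.5·6 − 3·34 = -63.0000; (r_i+r_j)·cross = 9.5·-63.0000 = -598.5000
Σcross = 714.0000 → A = |Σcross|/2 = 357.0000 mm²
Σ(r_i+r_j)·cross = 24249.2500 → first moment M = |Σ|/6 = 4041.5417
R_c = M/A = 4041.5417/357.0000 = 11.3208 mm
θ = 155° = 2.705260 rad
V = θ·R_c·A = 2.705260·11.3208·357.0000 = 10933.422 mm³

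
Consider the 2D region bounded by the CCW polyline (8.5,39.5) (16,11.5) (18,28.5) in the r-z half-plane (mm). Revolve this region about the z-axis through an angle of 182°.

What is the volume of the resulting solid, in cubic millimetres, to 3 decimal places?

Volume = 4128.787 mm³

Profile (r,z), 3 vertices: (8.5,39.5) (16,11.5) (18,28.5)
edge 0: (8.5,39.5)→(16,11.5)  cross = 8.5·11.5 − 16·39.5 = -534.2500; (r_i+r_j)·cross = 24.5·-534.2500 = -13089.1250
edge 1: (16,11.5)→(18,28.5)  cross = 16·28.5 − 18·11.5 = 249.0000; (r_i+r_j)·cross = 34·249.0000 = 8466.0000
edge 2: (18,28.5)→(8.5,39.5)  cross = 18·39.5 − 8.5·28.5 = 468.7500; (r_i+r_j)·cross = 26.5·468.7500 = 12421.8750
Σcross = 183.5000 → A = |Σcross|/2 = 91.7500 mm²
Σ(r_i+r_j)·cross = 7798.7500 → first moment M = |Σ|/6 = 1299.7917
R_c = M/A = 1299.7917/91.7500 = 14.1667 mm
θ = 182° = 3.176499 rad
V = θ·R_c·A = 3.176499·14.1667·91.7500 = 4128.787 mm³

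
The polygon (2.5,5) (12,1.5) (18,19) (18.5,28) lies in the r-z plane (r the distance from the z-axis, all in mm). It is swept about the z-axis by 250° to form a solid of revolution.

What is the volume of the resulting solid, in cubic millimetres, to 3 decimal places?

Volume = 8183.503 mm³

Profile (r,z), 4 vertices: (2.5,5) (12,1.5) (18,19) (18.5,28)
edge 0: (2.5,5)→(12,1.5)  cross = 2.5·1.5 − 12·5 = -56.2500; (r_i+r_j)·cross = 14.5·-56.2500 = -815.6250
edge 1: (12,1.5)→(18,19)  cross = 12·19 − 18·1.5 = 201.0000; (r_i+r_j)·cross = 30·201.0000 = 6030.0000
edge 2: (18,19)→(18.5,28)  cross = 18·28 − 18.5·19 = 152.5000; (r_i+r_j)·cross = 36.5·152.5000 = 5566.2500
edge 3: (18.5,28)→(2.5,5)  cross = 18.5·5 − 2.5·28 = 22.5000; (r_i+r_j)·cross = 21·22.5000 = 472.5000
Σcross = 319.7500 → A = |Σcross|/2 = 159.8750 mm²
Σ(r_i+r_j)·cross = 11253.1250 → first moment M = |Σ|/6 = 1875.5208
R_c = M/A = 1875.5208/159.8750 = 11.7312 mm
θ = 250° = 4.363323 rad
V = θ·R_c·A = 4.363323·11.7312·159.8750 = 8183.503 mm³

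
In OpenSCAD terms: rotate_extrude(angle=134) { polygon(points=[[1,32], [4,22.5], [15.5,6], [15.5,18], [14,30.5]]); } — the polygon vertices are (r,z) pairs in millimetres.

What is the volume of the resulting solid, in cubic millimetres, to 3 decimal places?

Volume = 4552.944 mm³

Profile (r,z), 5 vertices: (1,32) (4,22.5) (15.5,6) (15.5,18) (14,30.5)
edge 0: (1,32)→(4,22.5)  cross = 1·22.5 − 4·32 = -105.5000; (r_i+r_j)·cross = 5·-105.5000 = -527.5000
edge 1: (4,22.5)→(15.5,6)  cross = 4·6 − 15.5·22.5 = -324.7500; (r_i+r_j)·cross = 19.5·-324.7500 = -6332.6250
edge 2: (15.5,6)→(15.5,18)  cross = 15.5·18 − 15.5·6 = 186.0000; (r_i+r_j)·cross = 31·186.0000 = 5766.0000
edge 3: (15.5,18)→(14,30.5)  cross = 15.5·30.5 − 14·18 = 220.7500; (r_i+r_j)·cross = 29.5·220.7500 = 6512.1250
edge 4: (14,30.5)→(1,32)  cross = 14·32 − 1·30.5 = 417.5000; (r_i+r_j)·cross = 15·417.5000 = 6262.5000
Σcross = 394.0000 → A = |Σcross|/2 = 197.0000 mm²
Σ(r_i+r_j)·cross = 11680.5000 → first moment M = |Σ|/6 = 1946.7500
R_c = M/A = 1946.7500/197.0000 = 9.8820 mm
θ = 134° = 2.338741 rad
V = θ·R_c·A = 2.338741·9.8820·197.0000 = 4552.944 mm³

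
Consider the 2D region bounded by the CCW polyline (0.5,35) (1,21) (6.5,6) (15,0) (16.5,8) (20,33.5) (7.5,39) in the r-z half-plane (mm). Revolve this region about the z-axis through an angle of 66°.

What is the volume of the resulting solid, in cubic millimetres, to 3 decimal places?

Profile (r,z), 7 vertices: (0.5,35) (1,21) (6.5,6) (15,0) (16.5,8) (20,33.5) (7.5,39)
edge 0: (0.5,35)→(1,21)  cross = 0.5·21 − 1·35 = -24.5000; (r_i+r_j)·cross = 1.5·-24.5000 = -36.7500
edge 1: (1,21)→(6.5,6)  cross = 1·6 − 6.5·21 = -130.5000; (r_i+r_j)·cross = 7.5·-130.5000 = -978.7500
edge 2: (6.5,6)→(15,0)  cross = 6.5·0 − 15·6 = -90.0000; (r_i+r_j)·cross = 21.5·-90.0000 = -1935.0000
edge 3: (15,0)→(16.5,8)  cross = 15·8 − 16.5·0 = 120.0000; (r_i+r_j)·cross = 31.5·120.0000 = 3780.0000
edge 4: (16.5,8)→(20,33.5)  cross = 16.5·33.5 − 20·8 = 392.7500; (r_i+r_j)·cross = 36.5·392.7500 = 14335.3750
edge 5: (20,33.5)→(7.5,39)  cross = 20·39 − 7.5·33.5 = 528.7500; (r_i+r_j)·cross = 27.5·528.7500 = 14540.6250
edge 6: (7.5,39)→(0.5,35)  cross = 7.5·35 − 0.5·39 = 243.0000; (r_i+r_j)·cross = 8·243.0000 = 1944.0000
Σcross = 1039.5000 → A = |Σcross|/2 = 519.7500 mm²
Σ(r_i+r_j)·cross = 31649.5000 → first moment M = |Σ|/6 = 5274.9167
R_c = M/A = 5274.9167/519.7500 = 10.1489 mm
θ = 66° = 1.151917 rad
V = θ·R_c·A = 1.151917·10.1489·519.7500 = 6076.268 mm³

Volume = 6076.268 mm³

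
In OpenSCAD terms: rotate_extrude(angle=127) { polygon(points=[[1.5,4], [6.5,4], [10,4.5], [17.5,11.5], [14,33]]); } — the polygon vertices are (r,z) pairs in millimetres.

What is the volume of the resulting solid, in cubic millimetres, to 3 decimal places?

Volume = 5127.661 mm³

Profile (r,z), 5 vertices: (1.5,4) (6.5,4) (10,4.5) (17.5,11.5) (14,33)
edge 0: (1.5,4)→(6.5,4)  cross = 1.5·4 − 6.5·4 = -20.0000; (r_i+r_j)·cross = 8·-20.0000 = -160.0000
edge 1: (6.5,4)→(10,4.5)  cross = 6.5·4.5 − 10·4 = -10.7500; (r_i+r_j)·cross = 16.5·-10.7500 = -177.3750
edge 2: (10,4.5)→(17.5,11.5)  cross = 10·11.5 − 17.5·4.5 = 36.2500; (r_i+r_j)·cross = 27.5·36.2500 = 996.8750
edge 3: (17.5,11.5)→(14,33)  cross = 17.5·33 − 14·11.5 = 416.5000; (r_i+r_j)·cross = 31.5·416.5000 = 13119.7500
edge 4: (14,33)→(1.5,4)  cross = 14·4 − 1.5·33 = 6.5000; (r_i+r_j)·cross = 15.5·6.5000 = 100.7500
Σcross = 428.5000 → A = |Σcross|/2 = 214.2500 mm²
Σ(r_i+r_j)·cross = 13880.0000 → first moment M = |Σ|/6 = 2313.3333
R_c = M/A = 2313.3333/214.2500 = 10.7974 mm
θ = 127° = 2.216568 rad
V = θ·R_c·A = 2.216568·10.7974·214.2500 = 5127.661 mm³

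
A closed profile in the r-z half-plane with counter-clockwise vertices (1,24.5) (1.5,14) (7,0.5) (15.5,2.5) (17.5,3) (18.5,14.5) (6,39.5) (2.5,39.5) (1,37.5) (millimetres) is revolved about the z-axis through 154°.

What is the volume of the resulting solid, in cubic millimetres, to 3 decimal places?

Profile (r,z), 9 vertices: (1,24.5) (1.5,14) (7,0.5) (15.5,2.5) (17.5,3) (18.5,14.5) (6,39.5) (2.5,39.5) (1,37.5)
edge 0: (1,24.5)→(1.5,14)  cross = 1·14 − 1.5·24.5 = -22.7500; (r_i+r_j)·cross = 2.5·-22.7500 = -56.8750
edge 1: (1.5,14)→(7,0.5)  cross = 1.5·0.5 − 7·14 = -97.2500; (r_i+r_j)·cross = 8.5·-97.2500 = -826.6250
edge 2: (7,0.5)→(15.5,2.5)  cross = 7·2.5 − 15.5·0.5 = 9.7500; (r_i+r_j)·cross = 22.5·9.7500 = 219.3750
edge 3: (15.5,2.5)→(17.5,3)  cross = 15.5·3 − 17.5·2.5 = 2.7500; (r_i+r_j)·cross = 33·2.7500 = 90.7500
edge 4: (17.5,3)→(18.5,14.5)  cross = 17.5·14.5 − 18.5·3 = 198.2500; (r_i+r_j)·cross = 36·198.2500 = 7137.0000
edge 5: (18.5,14.5)→(6,39.5)  cross = 18.5·39.5 − 6·14.5 = 643.7500; (r_i+r_j)·cross = 24.5·643.7500 = 15771.8750
edge 6: (6,39.5)→(2.5,39.5)  cross = 6·39.5 − 2.5·39.5 = 138.2500; (r_i+r_j)·cross = 8.5·138.2500 = 1175.1250
edge 7: (2.5,39.5)→(1,37.5)  cross = 2.5·37.5 − 1·39.5 = 54.2500; (r_i+r_j)·cross = 3.5·54.2500 = 189.8750
edge 8: (1,37.5)→(1,24.5)  cross = 1·24.5 − 1·37.5 = -13.0000; (r_i+r_j)·cross = 2·-13.0000 = -26.0000
Σcross = 914.0000 → A = |Σcross|/2 = 457.0000 mm²
Σ(r_i+r_j)·cross = 23674.5000 → first moment M = |Σ|/6 = 3945.7500
R_c = M/A = 3945.7500/457.0000 = 8.6340 mm
θ = 154° = 2.687807 rad
V = θ·R_c·A = 2.687807·8.6340·457.0000 = 10605.415 mm³

Volume = 10605.415 mm³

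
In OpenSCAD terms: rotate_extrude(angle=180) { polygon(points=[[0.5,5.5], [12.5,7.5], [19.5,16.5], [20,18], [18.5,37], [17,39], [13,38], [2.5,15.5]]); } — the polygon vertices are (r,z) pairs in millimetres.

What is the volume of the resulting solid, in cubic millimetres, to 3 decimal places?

Volume = 13978.255 mm³

Profile (r,z), 8 vertices: (0.5,5.5) (12.5,7.5) (19.5,16.5) (20,18) (18.5,37) (17,39) (13,38) (2.5,15.5)
edge 0: (0.5,5.5)→(12.5,7.5)  cross = 0.5·7.5 − 12.5·5.5 = -65.0000; (r_i+r_j)·cross = 13·-65.0000 = -845.0000
edge 1: (12.5,7.5)→(19.5,16.5)  cross = 12.5·16.5 − 19.5·7.5 = 60.0000; (r_i+r_j)·cross = 32·60.0000 = 1920.0000
edge 2: (19.5,16.5)→(20,18)  cross = 19.5·18 − 20·16.5 = 21.0000; (r_i+r_j)·cross = 39.5·21.0000 = 829.5000
edge 3: (20,18)→(18.5,37)  cross = 20·37 − 18.5·18 = 407.0000; (r_i+r_j)·cross = 38.5·407.0000 = 15669.5000
edge 4: (18.5,37)→(17,39)  cross = 18.5·39 − 17·37 = 92.5000; (r_i+r_j)·cross = 35.5·92.5000 = 3283.7500
edge 5: (17,39)→(13,38)  cross = 17·38 − 13·39 = 139.0000; (r_i+r_j)·cross = 30·139.0000 = 4170.0000
edge 6: (13,38)→(2.5,15.5)  cross = 13·15.5 − 2.5·38 = 106.5000; (r_i+r_j)·cross = 15.5·106.5000 = 1650.7500
edge 7: (2.5,15.5)→(0.5,5.5)  cross = 2.5·5.5 − 0.5·15.5 = 6.0000; (r_i+r_j)·cross = 3·6.0000 = 18.0000
Σcross = 767.0000 → A = |Σcross|/2 = 383.5000 mm²
Σ(r_i+r_j)·cross = 26696.5000 → first moment M = |Σ|/6 = 4449.4167
R_c = M/A = 4449.4167/383.5000 = 11.6021 mm
θ = 180° = 3.141593 rad
V = θ·R_c·A = 3.141593·11.6021·383.5000 = 13978.255 mm³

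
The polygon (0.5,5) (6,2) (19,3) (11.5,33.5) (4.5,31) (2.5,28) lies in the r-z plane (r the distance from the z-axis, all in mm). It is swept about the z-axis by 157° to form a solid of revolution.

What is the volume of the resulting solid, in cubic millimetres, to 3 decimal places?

Volume = 9727.364 mm³

Profile (r,z), 6 vertices: (0.5,5) (6,2) (19,3) (11.5,33.5) (4.5,31) (2.5,28)
edge 0: (0.5,5)→(6,2)  cross = 0.5·2 − 6·5 = -29.0000; (r_i+r_j)·cross = 6.5·-29.0000 = -188.5000
edge 1: (6,2)→(19,3)  cross = 6·3 − 19·2 = -20.0000; (r_i+r_j)·cross = 25·-20.0000 = -500.0000
edge 2: (19,3)→(11.5,33.5)  cross = 19·33.5 − 11.5·3 = 602.0000; (r_i+r_j)·cross = 30.5·602.0000 = 18361.0000
edge 3: (11.5,33.5)→(4.5,31)  cross = 11.5·31 − 4.5·33.5 = 205.7500; (r_i+r_j)·cross = 16·205.7500 = 3292.0000
edge 4: (4.5,31)→(2.5,28)  cross = 4.5·28 − 2.5·31 = 48.5000; (r_i+r_j)·cross = 7·48.5000 = 339.5000
edge 5: (2.5,28)→(0.5,5)  cross = 2.5·5 − 0.5·28 = -1.5000; (r_i+r_j)·cross = 3·-1.5000 = -4.5000
Σcross = 805.7500 → A = |Σcross|/2 = 402.8750 mm²
Σ(r_i+r_j)·cross = 21299.5000 → first moment M = |Σ|/6 = 3549.9167
R_c = M/A = 3549.9167/402.8750 = 8.8115 mm
θ = 157° = 2.740167 rad
V = θ·R_c·A = 2.740167·8.8115·402.8750 = 9727.364 mm³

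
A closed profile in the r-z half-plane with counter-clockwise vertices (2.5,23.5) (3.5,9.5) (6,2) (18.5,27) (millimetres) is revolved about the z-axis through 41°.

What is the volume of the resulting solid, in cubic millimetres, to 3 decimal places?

Volume = 1186.529 mm³

Profile (r,z), 4 vertices: (2.5,23.5) (3.5,9.5) (6,2) (18.5,27)
edge 0: (2.5,23.5)→(3.5,9.5)  cross = 2.5·9.5 − 3.5·23.5 = -58.5000; (r_i+r_j)·cross = 6·-58.5000 = -351.0000
edge 1: (3.5,9.5)→(6,2)  cross = 3.5·2 − 6·9.5 = -50.0000; (r_i+r_j)·cross = 9.5·-50.0000 = -475.0000
edge 2: (6,2)→(18.5,27)  cross = 6·27 − 18.5·2 = 125.0000; (r_i+r_j)·cross = 24.5·125.0000 = 3062.5000
edge 3: (18.5,27)→(2.5,23.5)  cross = 18.5·23.5 − 2.5·27 = 367.2500; (r_i+r_j)·cross = 21·367.2500 = 7712.2500
Σcross = 383.7500 → A = |Σcross|/2 = 191.8750 mm²
Σ(r_i+r_j)·cross = 9948.7500 → first moment M = |Σ|/6 = 1658.1250
R_c = M/A = 1658.1250/191.8750 = 8.6417 mm
θ = 41° = 0.715585 rad
V = θ·R_c·A = 0.715585·8.6417·191.8750 = 1186.529 mm³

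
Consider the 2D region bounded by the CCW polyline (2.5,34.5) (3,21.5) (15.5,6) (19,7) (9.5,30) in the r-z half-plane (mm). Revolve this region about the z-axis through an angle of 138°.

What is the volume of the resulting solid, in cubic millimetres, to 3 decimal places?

Profile (r,z), 5 vertices: (2.5,34.5) (3,21.5) (15.5,6) (19,7) (9.5,30)
edge 0: (2.5,34.5)→(3,21.5)  cross = 2.5·21.5 − 3·34.5 = -49.7500; (r_i+r_j)·cross = 5.5·-49.7500 = -273.6250
edge 1: (3,21.5)→(15.5,6)  cross = 3·6 − 15.5·21.5 = -315.2500; (r_i+r_j)·cross = 18.5·-315.2500 = -5832.1250
edge 2: (15.5,6)→(19,7)  cross = 15.5·7 − 19·6 = -5.5000; (r_i+r_j)·cross = 34.5·-5.5000 = -189.7500
edge 3: (19,7)→(9.5,30)  cross = 19·30 − 9.5·7 = 503.5000; (r_i+r_j)·cross = 28.5·503.5000 = 14349.7500
edge 4: (9.5,30)→(2.5,34.5)  cross = 9.5·34.5 − 2.5·30 = 252.7500; (r_i+r_j)·cross = 12·252.7500 = 3033.0000
Σcross = 385.7500 → A = |Σcross|/2 = 192.8750 mm²
Σ(r_i+r_j)·cross = 11087.2500 → first moment M = |Σ|/6 = 1847.8750
R_c = M/A = 1847.8750/192.8750 = 9.5807 mm
θ = 138° = 2.408554 rad
V = θ·R_c·A = 2.408554·9.5807·192.8750 = 4450.707 mm³

Volume = 4450.707 mm³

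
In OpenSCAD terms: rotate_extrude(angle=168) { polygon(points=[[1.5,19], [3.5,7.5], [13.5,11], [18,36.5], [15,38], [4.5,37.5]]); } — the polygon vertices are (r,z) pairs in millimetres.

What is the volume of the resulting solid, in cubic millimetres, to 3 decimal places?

Profile (r,z), 6 vertices: (1.5,19) (3.5,7.5) (13.5,11) (18,36.5) (15,38) (4.5,37.5)
edge 0: (1.5,19)→(3.5,7.5)  cross = 1.5·7.5 − 3.5·19 = -55.2500; (r_i+r_j)·cross = 5·-55.2500 = -276.2500
edge 1: (3.5,7.5)→(13.5,11)  cross = 3.5·11 − 13.5·7.5 = -62.7500; (r_i+r_j)·cross = 17·-62.7500 = -1066.7500
edge 2: (13.5,11)→(18,36.5)  cross = 13.5·36.5 − 18·11 = 294.7500; (r_i+r_j)·cross = 31.5·294.7500 = 9284.6250
edge 3: (18,36.5)→(15,38)  cross = 18·38 − 15·36.5 = 136.5000; (r_i+r_j)·cross = 33·136.5000 = 4504.5000
edge 4: (15,38)→(4.5,37.5)  cross = 15·37.5 − 4.5·38 = 391.5000; (r_i+r_j)·cross = 19.5·391.5000 = 7634.2500
edge 5: (4.5,37.5)→(1.5,19)  cross = 4.5·19 − 1.5·37.5 = 29.2500; (r_i+r_j)·cross = 6·29.2500 = 175.5000
Σcross = 734.0000 → A = |Σcross|/2 = 367.0000 mm²
Σ(r_i+r_j)·cross = 20255.8750 → first moment M = |Σ|/6 = 3375.9792
R_c = M/A = 3375.9792/367.0000 = 9.1989 mm
θ = 168° = 2.932153 rad
V = θ·R_c·A = 2.932153·9.1989·367.0000 = 9898.888 mm³

Volume = 9898.888 mm³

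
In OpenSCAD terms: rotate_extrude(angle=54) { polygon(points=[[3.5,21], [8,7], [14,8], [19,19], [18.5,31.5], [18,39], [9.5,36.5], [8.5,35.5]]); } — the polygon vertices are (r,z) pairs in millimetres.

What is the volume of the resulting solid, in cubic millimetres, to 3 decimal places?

Profile (r,z), 8 vertices: (3.5,21) (8,7) (14,8) (19,19) (18.5,31.5) (18,39) (9.5,36.5) (8.5,35.5)
edge 0: (3.5,21)→(8,7)  cross = 3.5·7 − 8·21 = -143.5000; (r_i+r_j)·cross = 11.5·-143.5000 = -1650.2500
edge 1: (8,7)→(14,8)  cross = 8·8 − 14·7 = -34.0000; (r_i+r_j)·cross = 22·-34.0000 = -748.0000
edge 2: (14,8)→(19,19)  cross = 14·19 − 19·8 = 114.0000; (r_i+r_j)·cross = 33·114.0000 = 3762.0000
edge 3: (19,19)→(18.5,31.5)  cross = 19·31.5 − 18.5·19 = 247.0000; (r_i+r_j)·cross = 37.5·247.0000 = 9262.5000
edge 4: (18.5,31.5)→(18,39)  cross = 18.5·39 − 18·31.5 = 154.5000; (r_i+r_j)·cross = 36.5·154.5000 = 5639.2500
edge 5: (18,39)→(9.5,36.5)  cross = 18·36.5 − 9.5·39 = 286.5000; (r_i+r_j)·cross = 27.5·286.5000 = 7878.7500
edge 6: (9.5,36.5)→(8.5,35.5)  cross = 9.5·35.5 − 8.5·36.5 = 27.0000; (r_i+r_j)·cross = 18·27.0000 = 486.0000
edge 7: (8.5,35.5)→(3.5,21)  cross = 8.5·21 − 3.5·35.5 = 54.2500; (r_i+r_j)·cross = 12·54.2500 = 651.0000
Σcross = 705.7500 → A = |Σcross|/2 = 352.8750 mm²
Σ(r_i+r_j)·cross = 25281.2500 → first moment M = |Σ|/6 = 4213.5417
R_c = M/A = 4213.5417/352.8750 = 11.9406 mm
θ = 54° = 0.942478 rad
V = θ·R_c·A = 0.942478·11.9406·352.8750 = 3971.169 mm³

Volume = 3971.169 mm³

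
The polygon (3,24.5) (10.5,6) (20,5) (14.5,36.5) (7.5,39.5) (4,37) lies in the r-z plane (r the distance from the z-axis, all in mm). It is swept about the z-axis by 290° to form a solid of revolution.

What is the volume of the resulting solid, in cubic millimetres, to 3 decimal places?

Volume = 21305.667 mm³

Profile (r,z), 6 vertices: (3,24.5) (10.5,6) (20,5) (14.5,36.5) (7.5,39.5) (4,37)
edge 0: (3,24.5)→(10.5,6)  cross = 3·6 − 10.5·24.5 = -239.2500; (r_i+r_j)·cross = 13.5·-239.2500 = -3229.8750
edge 1: (10.5,6)→(20,5)  cross = 10.5·5 − 20·6 = -67.5000; (r_i+r_j)·cross = 30.5·-67.5000 = -2058.7500
edge 2: (20,5)→(14.5,36.5)  cross = 20·36.5 − 14.5·5 = 657.5000; (r_i+r_j)·cross = 34.5·657.5000 = 22683.7500
edge 3: (14.5,36.5)→(7.5,39.5)  cross = 14.5·39.5 − 7.5·36.5 = 299.0000; (r_i+r_j)·cross = 22·299.0000 = 6578.0000
edge 4: (7.5,39.5)→(4,37)  cross = 7.5·37 − 4·39.5 = 119.5000; (r_i+r_j)·cross = 11.5·119.5000 = 1374.2500
edge 5: (4,37)→(3,24.5)  cross = 4·24.5 − 3·37 = -13.0000; (r_i+r_j)·cross = 7·-13.0000 = -91.0000
Σcross = 756.2500 → A = |Σcross|/2 = 378.1250 mm²
Σ(r_i+r_j)·cross = 25256.3750 → first moment M = |Σ|/6 = 4209.3958
R_c = M/A = 4209.3958/378.1250 = 11.1323 mm
θ = 290° = 5.061455 rad
V = θ·R_c·A = 5.061455·11.1323·378.1250 = 21305.667 mm³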